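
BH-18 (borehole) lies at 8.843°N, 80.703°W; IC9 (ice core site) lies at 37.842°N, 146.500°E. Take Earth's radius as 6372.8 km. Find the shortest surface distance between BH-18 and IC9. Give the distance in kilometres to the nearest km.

12884 km

Δφ = 28.9990°,  Δλ = -132.7970°
a = sin²(Δφ/2) + cos φ₁ cos φ₂ sin²(Δλ/2) = 0.717920
c = 2·arcsin(√a) = 2.021769 rad = 115.8388°
d = R·c = 6372.8 × 2.021769 = 12884.3 km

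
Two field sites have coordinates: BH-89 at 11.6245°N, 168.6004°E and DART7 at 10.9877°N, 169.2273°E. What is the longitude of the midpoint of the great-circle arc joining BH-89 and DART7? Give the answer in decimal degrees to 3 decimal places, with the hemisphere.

Bx = cos φ₂ cos Δλ = 0.981609,  By = cos φ₂ sin Δλ = 0.010741
φₘ = atan2(sin φ₁ + sin φ₂, √((cos φ₁ + Bx)² + By²)) = 11.30626°
λₘ = λ₁ + atan2(By, cos φ₁ + Bx) = 168.91420°

168.914°E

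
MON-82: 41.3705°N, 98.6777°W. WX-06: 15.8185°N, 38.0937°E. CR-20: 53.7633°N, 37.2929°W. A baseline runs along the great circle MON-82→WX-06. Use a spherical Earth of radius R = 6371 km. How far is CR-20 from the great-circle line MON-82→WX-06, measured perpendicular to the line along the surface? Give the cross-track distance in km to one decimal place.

482.6 km

δ₁₃ = central angle MON-82→CR-20 = 0.729443 rad  (haversine)
θ₁₃ = bearing MON-82→CR-20 = 51.135°,  θ₁₂ = bearing MON-82→WX-06 = 44.615°
dₓₜ = R·arcsin(sin δ₁₃ · sin(θ₁₃ − θ₁₂)) = 6371·arcsin(0.66645·sin(6.521°)) = 482.630 km
|dₓₜ| = 482.630 km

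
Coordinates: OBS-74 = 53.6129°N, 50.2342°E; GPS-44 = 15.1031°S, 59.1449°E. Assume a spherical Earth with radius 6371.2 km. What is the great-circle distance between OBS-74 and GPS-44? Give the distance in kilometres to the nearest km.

Δφ = -68.7160°,  Δλ = 8.9107°
a = sin²(Δφ/2) + cos φ₁ cos φ₂ sin²(Δλ/2) = 0.321961
c = 2·arcsin(√a) = 1.206728 rad = 69.1404°
d = R·c = 6371.2 × 1.206728 = 7688.3 km

7688 km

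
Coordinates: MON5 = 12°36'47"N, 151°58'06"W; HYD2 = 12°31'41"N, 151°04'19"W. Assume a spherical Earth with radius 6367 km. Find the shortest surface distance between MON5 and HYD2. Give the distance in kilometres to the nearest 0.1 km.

97.7 km

MON5: φ = +12.61306°, λ = -151.96833°
HYD2: φ = +12.52806°, λ = -151.07194°
Δφ = -0.0850°,  Δλ = 0.8964°
a = sin²(Δφ/2) + cos φ₁ cos φ₂ sin²(Δλ/2) = 0.000059
c = 2·arcsin(√a) = 0.015342 rad = 0.8790°
d = R·c = 6367 × 0.015342 = 97.7 km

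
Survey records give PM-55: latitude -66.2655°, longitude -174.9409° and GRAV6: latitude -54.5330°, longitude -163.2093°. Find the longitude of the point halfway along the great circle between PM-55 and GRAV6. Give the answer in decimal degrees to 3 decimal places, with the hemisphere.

168.011°W

Bx = cos φ₂ cos Δλ = 0.568113,  By = cos φ₂ sin Δλ = 0.117977
φₘ = atan2(sin φ₁ + sin φ₂, √((cos φ₁ + Bx)² + By²)) = -60.52403°
λₘ = λ₁ + atan2(By, cos φ₁ + Bx) = -168.01062°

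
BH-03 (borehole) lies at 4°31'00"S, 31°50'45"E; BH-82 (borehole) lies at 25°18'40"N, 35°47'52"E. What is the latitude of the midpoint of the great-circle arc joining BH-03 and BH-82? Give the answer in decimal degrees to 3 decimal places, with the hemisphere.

BH-03: φ = -4.51667°, λ = +31.84583°
BH-82: φ = +25.31111°, λ = +35.79778°
Bx = cos φ₂ cos Δλ = 0.901850,  By = cos φ₂ sin Δλ = 0.062303
φₘ = atan2(sin φ₁ + sin φ₂, √((cos φ₁ + Bx)² + By²)) = 10.40326°
λₘ = λ₁ + atan2(By, cos φ₁ + Bx) = 33.72520°

10.403°N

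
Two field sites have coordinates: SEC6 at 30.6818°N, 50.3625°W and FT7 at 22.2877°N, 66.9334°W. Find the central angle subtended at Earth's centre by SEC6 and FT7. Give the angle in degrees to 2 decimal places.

Δφ = -8.3941°,  Δλ = -16.5709°
a = sin²(Δφ/2) + cos φ₁ cos φ₂ sin²(Δλ/2) = 0.021881
c = 2·arcsin(√a) = 0.296936 rad = 17.0132°

17.01°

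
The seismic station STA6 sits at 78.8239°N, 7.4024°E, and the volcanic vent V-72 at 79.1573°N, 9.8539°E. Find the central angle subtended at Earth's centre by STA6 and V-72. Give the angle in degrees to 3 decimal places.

Δφ = 0.3334°,  Δλ = 2.4515°
a = sin²(Δφ/2) + cos φ₁ cos φ₂ sin²(Δλ/2) = 0.000025
c = 2·arcsin(√a) = 0.010030 rad = 0.5747°

0.575°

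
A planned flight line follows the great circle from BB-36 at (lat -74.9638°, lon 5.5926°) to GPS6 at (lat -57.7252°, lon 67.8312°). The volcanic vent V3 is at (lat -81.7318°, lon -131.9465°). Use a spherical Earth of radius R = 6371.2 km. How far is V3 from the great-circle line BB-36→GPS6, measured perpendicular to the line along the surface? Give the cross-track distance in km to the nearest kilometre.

δ₁₃ = central angle BB-36→V3 = 0.381250 rad  (haversine)
θ₁₃ = bearing BB-36→V3 = 195.124°,  θ₁₂ = bearing BB-36→GPS6 = 87.472°
dₓₜ = R·arcsin(sin δ₁₃ · sin(θ₁₃ − θ₁₂)) = 6371.2·arcsin(0.37208·sin(107.652°)) = 2309.206 km
|dₓₜ| = 2309.206 km

2309 km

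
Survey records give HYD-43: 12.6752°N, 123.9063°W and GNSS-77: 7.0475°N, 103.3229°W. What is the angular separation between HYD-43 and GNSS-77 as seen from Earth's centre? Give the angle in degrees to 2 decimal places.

21.03°

Δφ = -5.6277°,  Δλ = 20.5834°
a = sin²(Δφ/2) + cos φ₁ cos φ₂ sin²(Δλ/2) = 0.033316
c = 2·arcsin(√a) = 0.367112 rad = 21.0340°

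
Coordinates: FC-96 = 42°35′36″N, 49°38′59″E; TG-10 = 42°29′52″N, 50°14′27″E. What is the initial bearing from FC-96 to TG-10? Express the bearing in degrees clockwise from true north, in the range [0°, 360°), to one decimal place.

102.2°

FC-96: φ = +42.59333°, λ = +49.64972°
TG-10: φ = +42.49778°, λ = +50.24083°
Δλ = 0.5911°
y = sin Δλ · cos φ₂ = 0.007607
x = cos φ₁ sin φ₂ − sin φ₁ cos φ₂ cos Δλ = -0.001641
θ = atan2(y, x) = 102.1757° → 102.1757° (mod 360°)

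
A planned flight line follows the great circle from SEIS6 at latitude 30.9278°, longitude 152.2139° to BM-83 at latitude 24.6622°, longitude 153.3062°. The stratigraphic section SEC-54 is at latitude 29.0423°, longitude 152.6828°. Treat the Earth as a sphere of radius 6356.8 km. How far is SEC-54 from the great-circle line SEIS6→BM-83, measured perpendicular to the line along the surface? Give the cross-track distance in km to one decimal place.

δ₁₃ = central angle SEIS6→SEC-54 = 0.033663 rad  (haversine)
θ₁₃ = bearing SEIS6→SEC-54 = 167.726°,  θ₁₂ = bearing SEIS6→BM-83 = 170.973°
dₓₜ = R·arcsin(sin δ₁₃ · sin(θ₁₃ − θ₁₂)) = 6356.8·arcsin(0.03366·sin(-3.247°)) = -12.118 km
|dₓₜ| = 12.118 km

12.1 km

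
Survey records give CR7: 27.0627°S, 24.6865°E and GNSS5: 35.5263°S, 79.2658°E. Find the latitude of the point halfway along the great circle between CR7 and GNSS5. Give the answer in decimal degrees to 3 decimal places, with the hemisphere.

Bx = cos φ₂ cos Δλ = 0.471687,  By = cos φ₂ sin Δλ = 0.663220
φₘ = atan2(sin φ₁ + sin φ₂, √((cos φ₁ + Bx)² + By²)) = -34.36526°
λₘ = λ₁ + atan2(By, cos φ₁ + Bx) = 50.64683°

34.365°S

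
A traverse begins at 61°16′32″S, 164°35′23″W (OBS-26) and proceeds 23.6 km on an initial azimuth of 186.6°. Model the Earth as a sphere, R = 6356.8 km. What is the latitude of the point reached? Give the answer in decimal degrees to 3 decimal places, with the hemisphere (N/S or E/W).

OBS-26: φ = -61.27556°, λ = -164.58972°
δ = d/R = 23.6/6356.8 = 0.003713 rad
φ₂ = arcsin(sin φ₁ cos δ + cos φ₁ sin δ cos θ)
   = arcsin(-0.87694·0.99999 + 0.48060·0.00371·-0.99337) = -61.48685°
λ₂ = λ₁ + atan2(sin θ sin δ cos φ₁, cos δ − sin φ₁ sin φ₂) = -164.64094°

61.487°S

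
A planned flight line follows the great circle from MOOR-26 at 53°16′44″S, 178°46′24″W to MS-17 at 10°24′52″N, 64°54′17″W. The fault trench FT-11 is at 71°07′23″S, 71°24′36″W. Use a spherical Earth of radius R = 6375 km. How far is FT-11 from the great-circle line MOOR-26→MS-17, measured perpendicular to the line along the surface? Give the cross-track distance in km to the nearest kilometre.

MOOR-26: φ = -53.27889°, λ = -178.77333°
MS-17: φ = +10.41444°, λ = -64.90472°
FT-11: φ = -71.12306°, λ = -71.41000°
δ₁₃ = central angle MOOR-26→FT-11 = 0.794400 rad  (haversine)
θ₁₃ = bearing MOOR-26→FT-11 = 154.353°,  θ₁₂ = bearing MOOR-26→MS-17 = 103.198°
dₓₜ = R·arcsin(sin δ₁₃ · sin(θ₁₃ − θ₁₂)) = 6375·arcsin(0.71344·sin(51.156°)) = 3755.930 km
|dₓₜ| = 3755.930 km

3756 km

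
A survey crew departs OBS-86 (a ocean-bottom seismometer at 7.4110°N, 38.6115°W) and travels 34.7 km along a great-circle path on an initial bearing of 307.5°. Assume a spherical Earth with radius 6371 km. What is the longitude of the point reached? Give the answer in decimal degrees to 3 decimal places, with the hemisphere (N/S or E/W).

38.861°W

δ = d/R = 34.7/6371 = 0.005447 rad
φ₂ = arcsin(sin φ₁ cos δ + cos φ₁ sin δ cos θ)
   = arcsin(0.12899·0.99999 + 0.99165·0.00545·0.60876) = 7.60090°
λ₂ = λ₁ + atan2(sin θ sin δ cos φ₁, cos δ − sin φ₁ sin φ₂) = -38.86127°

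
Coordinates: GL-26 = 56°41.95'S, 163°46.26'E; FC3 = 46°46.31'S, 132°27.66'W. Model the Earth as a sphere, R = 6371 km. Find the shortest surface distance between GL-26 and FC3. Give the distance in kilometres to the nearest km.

4356 km

GL-26: φ = -56.69917°, λ = +163.77100°
FC3: φ = -46.77183°, λ = -132.46100°
Δφ = 9.9273°,  Δλ = 63.7680°
a = sin²(Δφ/2) + cos φ₁ cos φ₂ sin²(Δλ/2) = 0.112399
c = 2·arcsin(√a) = 0.683763 rad = 39.1767°
d = R·c = 6371 × 0.683763 = 4356.3 km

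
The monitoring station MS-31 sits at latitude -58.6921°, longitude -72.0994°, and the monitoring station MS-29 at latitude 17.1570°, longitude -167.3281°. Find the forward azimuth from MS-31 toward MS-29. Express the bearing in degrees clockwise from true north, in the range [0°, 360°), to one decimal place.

Δλ = -95.2287°
y = sin Δλ · cos φ₂ = -0.951524
x = cos φ₁ sin φ₂ − sin φ₁ cos φ₂ cos Δλ = 0.078892
θ = atan2(y, x) = -85.2604° → 274.7396° (mod 360°)

274.7°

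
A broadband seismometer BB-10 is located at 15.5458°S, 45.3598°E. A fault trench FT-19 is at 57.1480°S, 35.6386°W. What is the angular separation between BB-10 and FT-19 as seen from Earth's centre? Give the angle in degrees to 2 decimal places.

72.13°

Δφ = -41.6022°,  Δλ = -80.9984°
a = sin²(Δφ/2) + cos φ₁ cos φ₂ sin²(Δλ/2) = 0.346541
c = 2·arcsin(√a) = 1.258843 rad = 72.1264°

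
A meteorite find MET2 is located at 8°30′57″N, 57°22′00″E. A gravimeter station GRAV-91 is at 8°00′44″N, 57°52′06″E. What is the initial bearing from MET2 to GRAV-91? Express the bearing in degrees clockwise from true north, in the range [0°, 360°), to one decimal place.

135.4°

MET2: φ = +8.51583°, λ = +57.36667°
GRAV-91: φ = +8.01222°, λ = +57.86833°
Δλ = 0.5017°
y = sin Δλ · cos φ₂ = 0.008670
x = cos φ₁ sin φ₂ − sin φ₁ cos φ₂ cos Δλ = -0.008784
θ = atan2(y, x) = 135.3735° → 135.3735° (mod 360°)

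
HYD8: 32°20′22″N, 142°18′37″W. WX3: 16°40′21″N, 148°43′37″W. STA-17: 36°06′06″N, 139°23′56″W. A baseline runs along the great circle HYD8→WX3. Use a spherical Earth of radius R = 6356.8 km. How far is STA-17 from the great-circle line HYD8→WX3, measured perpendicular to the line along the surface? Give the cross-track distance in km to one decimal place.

85.5 km

HYD8: φ = +32.33944°, λ = -142.31028°
WX3: φ = +16.67250°, λ = -148.72694°
STA-17: φ = +36.10167°, λ = -139.39889°
δ₁₃ = central angle HYD8→STA-17 = 0.077945 rad  (haversine)
θ₁₃ = bearing HYD8→STA-17 = 31.805°,  θ₁₂ = bearing HYD8→WX3 = 201.862°
dₓₜ = R·arcsin(sin δ₁₃ · sin(θ₁₃ − θ₁₂)) = 6356.8·arcsin(0.07787·sin(-170.056°)) = -85.475 km
|dₓₜ| = 85.475 km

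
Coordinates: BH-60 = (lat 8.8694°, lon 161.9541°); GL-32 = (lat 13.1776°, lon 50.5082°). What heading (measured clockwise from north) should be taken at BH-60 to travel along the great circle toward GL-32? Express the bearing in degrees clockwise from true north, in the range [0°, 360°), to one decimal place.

Δλ = -111.4459°
y = sin Δλ · cos φ₂ = -0.906254
x = cos φ₁ sin φ₂ − sin φ₁ cos φ₂ cos Δλ = 0.280133
θ = atan2(y, x) = -72.8231° → 287.1769° (mod 360°)

287.2°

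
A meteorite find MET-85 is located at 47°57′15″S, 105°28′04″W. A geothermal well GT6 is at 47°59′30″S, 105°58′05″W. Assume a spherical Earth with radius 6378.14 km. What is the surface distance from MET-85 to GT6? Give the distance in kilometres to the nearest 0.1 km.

37.5 km

MET-85: φ = -47.95417°, λ = -105.46778°
GT6: φ = -47.99167°, λ = -105.96806°
Δφ = -0.0375°,  Δλ = -0.5003°
a = sin²(Δφ/2) + cos φ₁ cos φ₂ sin²(Δλ/2) = 0.000009
c = 2·arcsin(√a) = 0.005882 rad = 0.3370°
d = R·c = 6378.14 × 0.005882 = 37.5 km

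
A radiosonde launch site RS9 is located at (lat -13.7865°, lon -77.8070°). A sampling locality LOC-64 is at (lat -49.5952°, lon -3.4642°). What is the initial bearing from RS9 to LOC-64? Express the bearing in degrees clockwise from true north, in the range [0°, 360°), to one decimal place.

138.2°

Δλ = 74.3428°
y = sin Δλ · cos φ₂ = 0.624132
x = cos φ₁ sin φ₂ − sin φ₁ cos φ₂ cos Δλ = -0.697859
θ = atan2(y, x) = 138.1921° → 138.1921° (mod 360°)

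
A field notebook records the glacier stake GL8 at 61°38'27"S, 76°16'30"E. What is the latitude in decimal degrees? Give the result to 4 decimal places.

61.6408°S

61° + 38′/60 + 27″/3600 = 61 + 0.63333 + 0.00750 = 61.6408°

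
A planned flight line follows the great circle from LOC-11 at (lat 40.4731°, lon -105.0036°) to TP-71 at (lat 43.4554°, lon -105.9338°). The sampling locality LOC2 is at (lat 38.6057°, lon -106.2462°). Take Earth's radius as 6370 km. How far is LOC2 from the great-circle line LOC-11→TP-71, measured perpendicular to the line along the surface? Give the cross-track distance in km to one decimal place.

δ₁₃ = central angle LOC-11→LOC2 = 0.036632 rad  (haversine)
θ₁₃ = bearing LOC-11→LOC2 = 207.563°,  θ₁₂ = bearing LOC-11→TP-71 = 347.252°
dₓₜ = R·arcsin(sin δ₁₃ · sin(θ₁₃ − θ₁₂)) = 6370·arcsin(0.03662·sin(-139.689°)) = -150.939 km
|dₓₜ| = 150.939 km

150.9 km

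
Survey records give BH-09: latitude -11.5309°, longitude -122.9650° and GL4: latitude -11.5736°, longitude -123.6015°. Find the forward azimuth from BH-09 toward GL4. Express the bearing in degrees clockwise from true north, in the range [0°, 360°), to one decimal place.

Δλ = -0.6365°
y = sin Δλ · cos φ₂ = -0.010883
x = cos φ₁ sin φ₂ − sin φ₁ cos φ₂ cos Δλ = -0.000757
θ = atan2(y, x) = -93.9808° → 266.0192° (mod 360°)

266.0°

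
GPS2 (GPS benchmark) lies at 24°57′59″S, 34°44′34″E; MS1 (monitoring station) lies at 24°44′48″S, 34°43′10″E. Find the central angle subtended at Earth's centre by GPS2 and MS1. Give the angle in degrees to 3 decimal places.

GPS2: φ = -24.96639°, λ = +34.74278°
MS1: φ = -24.74667°, λ = +34.71944°
Δφ = 0.2197°,  Δλ = -0.0233°
a = sin²(Δφ/2) + cos φ₁ cos φ₂ sin²(Δλ/2) = 0.000004
c = 2·arcsin(√a) = 0.003853 rad = 0.2207°

0.221°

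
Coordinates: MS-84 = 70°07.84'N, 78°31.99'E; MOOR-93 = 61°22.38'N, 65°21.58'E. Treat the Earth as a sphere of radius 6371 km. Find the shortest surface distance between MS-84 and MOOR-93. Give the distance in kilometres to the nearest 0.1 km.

1139.2 km

MS-84: φ = +70.13067°, λ = +78.53317°
MOOR-93: φ = +61.37300°, λ = +65.35967°
Δφ = -8.7577°,  Δλ = -13.1735°
a = sin²(Δφ/2) + cos φ₁ cos φ₂ sin²(Δλ/2) = 0.007972
c = 2·arcsin(√a) = 0.178810 rad = 10.2451°
d = R·c = 6371 × 0.178810 = 1139.2 km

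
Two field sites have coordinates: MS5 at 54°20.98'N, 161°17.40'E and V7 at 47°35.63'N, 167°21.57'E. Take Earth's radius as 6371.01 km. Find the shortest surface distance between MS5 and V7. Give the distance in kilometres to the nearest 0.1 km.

862.4 km

MS5: φ = +54.34967°, λ = +161.29000°
V7: φ = +47.59383°, λ = +167.35950°
Δφ = -6.7558°,  Δλ = 6.0695°
a = sin²(Δφ/2) + cos φ₁ cos φ₂ sin²(Δλ/2) = 0.004573
c = 2·arcsin(√a) = 0.135357 rad = 7.7554°
d = R·c = 6371.01 × 0.135357 = 862.4 km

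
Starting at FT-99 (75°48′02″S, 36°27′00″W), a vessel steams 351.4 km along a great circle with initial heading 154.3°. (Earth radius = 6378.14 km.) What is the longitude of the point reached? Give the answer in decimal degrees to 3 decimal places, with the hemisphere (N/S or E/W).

29.532°W

FT-99: φ = -75.80056°, λ = -36.45000°
δ = d/R = 351.4/6378.14 = 0.055094 rad
φ₂ = arcsin(sin φ₁ cos δ + cos φ₁ sin δ cos θ)
   = arcsin(-0.96945·0.99848 + 0.24530·0.05507·-0.90108) = -78.56443°
λ₂ = λ₁ + atan2(sin θ sin δ cos φ₁, cos δ − sin φ₁ sin φ₂) = -29.53222°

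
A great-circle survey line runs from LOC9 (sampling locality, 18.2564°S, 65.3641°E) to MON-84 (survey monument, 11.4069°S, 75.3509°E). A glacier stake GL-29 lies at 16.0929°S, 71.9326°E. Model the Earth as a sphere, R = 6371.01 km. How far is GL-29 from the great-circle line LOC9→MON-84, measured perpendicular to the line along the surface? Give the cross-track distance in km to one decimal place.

δ₁₃ = central angle LOC9→GL-29 = 0.115843 rad  (haversine)
θ₁₃ = bearing LOC9→GL-29 = 71.970°,  θ₁₂ = bearing LOC9→MON-84 = 56.013°
dₓₜ = R·arcsin(sin δ₁₃ · sin(θ₁₃ − θ₁₂)) = 6371.01·arcsin(0.11558·sin(15.957°)) = 202.481 km
|dₓₜ| = 202.481 km

202.5 km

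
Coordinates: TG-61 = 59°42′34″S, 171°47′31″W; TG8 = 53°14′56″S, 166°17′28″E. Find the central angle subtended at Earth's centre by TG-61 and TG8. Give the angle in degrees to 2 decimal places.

13.63°

TG-61: φ = -59.70944°, λ = -171.79194°
TG8: φ = -53.24889°, λ = +166.29111°
Δφ = 6.4606°,  Δλ = -21.9169°
a = sin²(Δφ/2) + cos φ₁ cos φ₂ sin²(Δλ/2) = 0.014081
c = 2·arcsin(√a) = 0.237889 rad = 13.6300°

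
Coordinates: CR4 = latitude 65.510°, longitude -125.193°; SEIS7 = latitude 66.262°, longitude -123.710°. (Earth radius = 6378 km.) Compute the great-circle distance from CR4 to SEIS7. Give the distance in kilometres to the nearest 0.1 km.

107.5 km

Δφ = 0.7520°,  Δλ = 1.4830°
a = sin²(Δφ/2) + cos φ₁ cos φ₂ sin²(Δλ/2) = 0.000071
c = 2·arcsin(√a) = 0.016854 rad = 0.9657°
d = R·c = 6378 × 0.016854 = 107.5 km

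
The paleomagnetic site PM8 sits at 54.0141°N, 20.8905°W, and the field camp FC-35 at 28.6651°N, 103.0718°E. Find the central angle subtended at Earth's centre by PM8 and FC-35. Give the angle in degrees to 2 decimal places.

84.25°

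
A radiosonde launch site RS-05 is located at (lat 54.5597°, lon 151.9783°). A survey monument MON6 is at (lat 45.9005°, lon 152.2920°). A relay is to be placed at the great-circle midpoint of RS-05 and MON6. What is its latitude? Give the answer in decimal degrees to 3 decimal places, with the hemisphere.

50.230°N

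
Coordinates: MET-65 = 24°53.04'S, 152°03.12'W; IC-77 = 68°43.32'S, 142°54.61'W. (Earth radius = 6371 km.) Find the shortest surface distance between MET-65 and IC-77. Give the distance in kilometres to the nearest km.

4913 km

MET-65: φ = -24.88400°, λ = -152.05200°
IC-77: φ = -68.72200°, λ = -142.91017°
Δφ = -43.8380°,  Δλ = 9.1418°
a = sin²(Δφ/2) + cos φ₁ cos φ₂ sin²(Δλ/2) = 0.141440
c = 2·arcsin(√a) = 0.771136 rad = 44.1828°
d = R·c = 6371 × 0.771136 = 4912.9 km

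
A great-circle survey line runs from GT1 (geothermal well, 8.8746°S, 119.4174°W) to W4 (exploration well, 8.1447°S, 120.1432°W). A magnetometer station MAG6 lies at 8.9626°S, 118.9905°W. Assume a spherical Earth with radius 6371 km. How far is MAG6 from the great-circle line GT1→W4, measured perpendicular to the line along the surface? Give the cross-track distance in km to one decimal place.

δ₁₃ = central angle GT1→MAG6 = 0.007519 rad  (haversine)
θ₁₃ = bearing GT1→MAG6 = 101.819°,  θ₁₂ = bearing GT1→W4 = 315.424°
dₓₜ = R·arcsin(sin δ₁₃ · sin(θ₁₃ − θ₁₂)) = 6371·arcsin(0.00752·sin(-213.605°)) = 26.514 km
|dₓₜ| = 26.514 km

26.5 km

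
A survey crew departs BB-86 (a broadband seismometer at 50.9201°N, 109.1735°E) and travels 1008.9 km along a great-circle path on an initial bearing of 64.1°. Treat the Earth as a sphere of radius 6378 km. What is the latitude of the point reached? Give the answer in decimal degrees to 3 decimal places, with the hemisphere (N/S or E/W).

54.091°N

δ = d/R = 1008.9/6378 = 0.158184 rad
φ₂ = arcsin(sin φ₁ cos δ + cos φ₁ sin δ cos θ)
   = arcsin(0.77627·0.98751 + 0.63040·0.15753·0.43680) = 54.09127°
λ₂ = λ₁ + atan2(sin θ sin δ cos φ₁, cos δ − sin φ₁ sin φ₂) = 123.15509°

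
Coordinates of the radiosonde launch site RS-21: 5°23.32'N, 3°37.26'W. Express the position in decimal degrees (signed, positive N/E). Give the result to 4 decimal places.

lat: 5.3887° N → +5.3887°
lon: 3.6210° W → -3.6210°

+5.3887°, -3.6210°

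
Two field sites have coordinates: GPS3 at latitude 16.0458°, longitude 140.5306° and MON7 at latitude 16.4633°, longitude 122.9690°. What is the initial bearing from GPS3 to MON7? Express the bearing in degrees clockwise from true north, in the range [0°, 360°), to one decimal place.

273.9°

Δλ = -17.5616°
y = sin Δλ · cos φ₂ = -0.289360
x = cos φ₁ sin φ₂ − sin φ₁ cos φ₂ cos Δλ = 0.019641
θ = atan2(y, x) = -86.1169° → 273.8831° (mod 360°)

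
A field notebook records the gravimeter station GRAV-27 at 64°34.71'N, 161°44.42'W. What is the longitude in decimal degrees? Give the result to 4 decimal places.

161° + 44.42′/60 = 161 + 0.74033 = 161.7403°

161.7403°W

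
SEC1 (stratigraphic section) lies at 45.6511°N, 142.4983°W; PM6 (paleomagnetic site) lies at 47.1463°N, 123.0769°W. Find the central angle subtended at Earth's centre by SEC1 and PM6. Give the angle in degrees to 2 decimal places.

13.44°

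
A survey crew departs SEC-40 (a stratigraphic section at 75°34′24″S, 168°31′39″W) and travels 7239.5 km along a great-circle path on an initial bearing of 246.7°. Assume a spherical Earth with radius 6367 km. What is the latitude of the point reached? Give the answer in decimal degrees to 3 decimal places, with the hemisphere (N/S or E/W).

29.766°S

SEC-40: φ = -75.57333°, λ = -168.52750°
δ = d/R = 7239.5/6367 = 1.137035 rad
φ₂ = arcsin(sin φ₁ cos δ + cos φ₁ sin δ cos θ)
   = arcsin(-0.96847·0.42029 + 0.24914·0.90739·-0.39555) = -29.76570°
λ₂ = λ₁ + atan2(sin θ sin δ cos φ₁, cos δ − sin φ₁ sin φ₂) = 85.22407°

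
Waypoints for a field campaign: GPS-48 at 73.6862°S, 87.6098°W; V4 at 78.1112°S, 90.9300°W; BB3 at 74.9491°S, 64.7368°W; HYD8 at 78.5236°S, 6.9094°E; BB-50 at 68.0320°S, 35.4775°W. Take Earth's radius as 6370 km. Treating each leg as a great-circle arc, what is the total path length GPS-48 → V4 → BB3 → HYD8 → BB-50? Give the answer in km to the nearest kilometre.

4720 km

GPS-48→V4: c = 0.078480 rad, d = 499.92 km
V4→BB3: c = 0.118527 rad, d = 755.02 km
BB3→HYD8: c = 0.274145 rad, d = 1746.30 km
HYD8→BB-50: c = 0.269792 rad, d = 1718.58 km
Total = 499.92 + 755.02 + 1746.30 + 1718.58 = 4719.81 km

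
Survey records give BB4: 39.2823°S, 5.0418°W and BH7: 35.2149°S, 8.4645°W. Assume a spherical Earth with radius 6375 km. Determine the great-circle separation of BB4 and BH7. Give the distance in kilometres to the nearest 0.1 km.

Δφ = 4.0674°,  Δλ = -3.4227°
a = sin²(Δφ/2) + cos φ₁ cos φ₂ sin²(Δλ/2) = 0.001823
c = 2·arcsin(√a) = 0.085427 rad = 4.8946°
d = R·c = 6375 × 0.085427 = 544.6 km

544.6 km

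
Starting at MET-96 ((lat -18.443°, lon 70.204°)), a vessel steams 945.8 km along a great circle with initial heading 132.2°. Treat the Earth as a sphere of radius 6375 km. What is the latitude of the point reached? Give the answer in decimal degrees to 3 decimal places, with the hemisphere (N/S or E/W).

24.021°S

δ = d/R = 945.8/6375 = 0.148361 rad
φ₂ = arcsin(sin φ₁ cos δ + cos φ₁ sin δ cos θ)
   = arcsin(-0.31636·0.98901 + 0.94864·0.14782·-0.67172) = -24.02140°
λ₂ = λ₁ + atan2(sin θ sin δ cos φ₁, cos δ − sin φ₁ sin φ₂) = 77.08956°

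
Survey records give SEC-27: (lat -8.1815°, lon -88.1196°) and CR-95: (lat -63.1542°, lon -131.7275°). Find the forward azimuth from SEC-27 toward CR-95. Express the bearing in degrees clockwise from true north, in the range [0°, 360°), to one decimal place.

Δλ = -43.6079°
y = sin Δλ · cos φ₂ = -0.311471
x = cos φ₁ sin φ₂ − sin φ₁ cos φ₂ cos Δλ = -0.836611
θ = atan2(y, x) = -159.5797° → 200.4203° (mod 360°)

200.4°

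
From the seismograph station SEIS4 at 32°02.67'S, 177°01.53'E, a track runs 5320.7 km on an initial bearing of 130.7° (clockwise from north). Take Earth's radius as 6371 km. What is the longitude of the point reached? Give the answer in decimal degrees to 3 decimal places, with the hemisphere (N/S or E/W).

SEIS4: φ = -32.04450°, λ = +177.02550°
δ = d/R = 5320.7/6371 = 0.835144 rad
φ₂ = arcsin(sin φ₁ cos δ + cos φ₁ sin δ cos θ)
   = arcsin(-0.53058·0.67107 + 0.84764·0.74139·-0.65210) = -49.98308°
λ₂ = λ₁ + atan2(sin θ sin δ cos φ₁, cos δ − sin φ₁ sin φ₂) = -122.03272°

122.033°W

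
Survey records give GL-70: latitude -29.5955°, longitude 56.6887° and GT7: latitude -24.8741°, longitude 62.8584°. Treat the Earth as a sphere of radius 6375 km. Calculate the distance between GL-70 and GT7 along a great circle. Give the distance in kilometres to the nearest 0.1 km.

Δφ = 4.7214°,  Δλ = 6.1697°
a = sin²(Δφ/2) + cos φ₁ cos φ₂ sin²(Δλ/2) = 0.003981
c = 2·arcsin(√a) = 0.126278 rad = 7.2352°
d = R·c = 6375 × 0.126278 = 805.0 km

805.0 km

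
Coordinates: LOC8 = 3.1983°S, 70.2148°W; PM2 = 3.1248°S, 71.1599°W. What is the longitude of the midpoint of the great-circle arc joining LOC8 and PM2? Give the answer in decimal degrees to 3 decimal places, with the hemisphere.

Bx = cos φ₂ cos Δλ = 0.998377,  By = cos φ₂ sin Δλ = -0.016470
φₘ = atan2(sin φ₁ + sin φ₂, √((cos φ₁ + Bx)² + By²)) = -3.16166°
λₘ = λ₁ + atan2(By, cos φ₁ + Bx) = -70.68737°

70.687°W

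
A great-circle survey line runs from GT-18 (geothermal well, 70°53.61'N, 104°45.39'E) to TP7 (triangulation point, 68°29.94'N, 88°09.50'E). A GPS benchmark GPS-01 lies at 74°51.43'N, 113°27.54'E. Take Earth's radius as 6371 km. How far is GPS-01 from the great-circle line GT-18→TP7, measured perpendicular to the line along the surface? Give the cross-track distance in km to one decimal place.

380.2 km

GT-18: φ = +70.89350°, λ = +104.75650°
TP7: φ = +68.49900°, λ = +88.15833°
GPS-01: φ = +74.85717°, λ = +113.45900°
δ₁₃ = central angle GT-18→GPS-01 = 0.082198 rad  (haversine)
θ₁₃ = bearing GT-18→GPS-01 = 28.776°,  θ₁₂ = bearing GT-18→TP7 = 255.361°
dₓₜ = R·arcsin(sin δ₁₃ · sin(θ₁₃ − θ₁₂)) = 6371·arcsin(0.08211·sin(-226.584°)) = 380.192 km
|dₓₜ| = 380.192 km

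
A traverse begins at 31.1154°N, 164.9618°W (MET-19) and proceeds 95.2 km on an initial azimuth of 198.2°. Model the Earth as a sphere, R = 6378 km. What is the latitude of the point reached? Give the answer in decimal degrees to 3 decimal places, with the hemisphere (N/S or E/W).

30.303°N

δ = d/R = 95.2/6378 = 0.014926 rad
φ₂ = arcsin(sin φ₁ cos δ + cos φ₁ sin δ cos θ)
   = arcsin(0.51676·0.99989 + 0.85613·0.01493·-0.94997) = 30.30260°
λ₂ = λ₁ + atan2(sin θ sin δ cos φ₁, cos δ − sin φ₁ sin φ₂) = -165.27117°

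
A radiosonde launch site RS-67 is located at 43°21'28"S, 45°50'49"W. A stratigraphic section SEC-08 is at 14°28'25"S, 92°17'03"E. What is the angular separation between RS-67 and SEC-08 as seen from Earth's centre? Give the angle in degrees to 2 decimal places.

RS-67: φ = -43.35778°, λ = -45.84694°
SEC-08: φ = -14.47361°, λ = +92.28417°
Δφ = 28.8842°,  Δλ = 138.1311°
a = sin²(Δφ/2) + cos φ₁ cos φ₂ sin²(Δλ/2) = 0.676331
c = 2·arcsin(√a) = 1.931210 rad = 110.6502°

110.65°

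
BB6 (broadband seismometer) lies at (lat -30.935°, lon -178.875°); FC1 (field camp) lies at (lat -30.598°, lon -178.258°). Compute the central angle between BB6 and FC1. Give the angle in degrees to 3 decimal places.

0.628°

Δφ = 0.3370°,  Δλ = 0.6170°
a = sin²(Δφ/2) + cos φ₁ cos φ₂ sin²(Δλ/2) = 0.000030
c = 2·arcsin(√a) = 0.010964 rad = 0.6282°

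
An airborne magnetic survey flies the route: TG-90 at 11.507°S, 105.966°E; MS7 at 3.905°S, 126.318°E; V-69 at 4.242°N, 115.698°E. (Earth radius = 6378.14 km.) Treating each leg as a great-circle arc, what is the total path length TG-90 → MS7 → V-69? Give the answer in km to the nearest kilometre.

3887 km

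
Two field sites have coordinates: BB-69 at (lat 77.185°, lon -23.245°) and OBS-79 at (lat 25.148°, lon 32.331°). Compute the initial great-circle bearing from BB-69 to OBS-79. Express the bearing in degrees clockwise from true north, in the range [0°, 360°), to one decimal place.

118.5°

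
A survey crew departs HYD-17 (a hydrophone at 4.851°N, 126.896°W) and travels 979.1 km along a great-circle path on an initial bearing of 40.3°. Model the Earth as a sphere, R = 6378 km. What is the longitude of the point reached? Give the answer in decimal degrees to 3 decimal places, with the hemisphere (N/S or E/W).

δ = d/R = 979.1/6378 = 0.153512 rad
φ₂ = arcsin(sin φ₁ cos δ + cos φ₁ sin δ cos θ)
   = arcsin(0.08456·0.98824 + 0.99642·0.15291·0.76267) = 11.52363°
λ₂ = λ₁ + atan2(sin θ sin δ cos φ₁, cos δ − sin φ₁ sin φ₂) = -121.10298°

121.103°W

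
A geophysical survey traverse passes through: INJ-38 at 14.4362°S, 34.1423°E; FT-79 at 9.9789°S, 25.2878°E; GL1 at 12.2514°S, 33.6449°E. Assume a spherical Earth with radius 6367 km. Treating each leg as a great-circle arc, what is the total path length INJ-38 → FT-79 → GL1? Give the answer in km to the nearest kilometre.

2027 km

INJ-38→FT-79: c = 0.169858 rad, d = 1081.48 km
FT-79→GL1: c = 0.148502 rad, d = 945.51 km
Total = 1081.48 + 945.51 = 2027.00 km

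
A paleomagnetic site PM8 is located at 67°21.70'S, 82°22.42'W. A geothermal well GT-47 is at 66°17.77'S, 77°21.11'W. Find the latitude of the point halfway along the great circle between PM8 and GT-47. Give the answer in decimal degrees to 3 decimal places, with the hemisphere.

66.849°S

PM8: φ = -67.36167°, λ = -82.37367°
GT-47: φ = -66.29617°, λ = -77.35183°
Bx = cos φ₂ cos Δλ = 0.400466,  By = cos φ₂ sin Δλ = 0.035190
φₘ = atan2(sin φ₁ + sin φ₂, √((cos φ₁ + Bx)² + By²)) = -66.84881°
λₘ = λ₁ + atan2(By, cos φ₁ + Bx) = -79.80816°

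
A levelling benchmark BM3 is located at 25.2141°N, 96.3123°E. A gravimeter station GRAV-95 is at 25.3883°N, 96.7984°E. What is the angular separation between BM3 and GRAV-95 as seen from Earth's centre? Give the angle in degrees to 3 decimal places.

0.473°

Δφ = 0.1742°,  Δλ = 0.4861°
a = sin²(Δφ/2) + cos φ₁ cos φ₂ sin²(Δλ/2) = 0.000017
c = 2·arcsin(√a) = 0.008251 rad = 0.4727°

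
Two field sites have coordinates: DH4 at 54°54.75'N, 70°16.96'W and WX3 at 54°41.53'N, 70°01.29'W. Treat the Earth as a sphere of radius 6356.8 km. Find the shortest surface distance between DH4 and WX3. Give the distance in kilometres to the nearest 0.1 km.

DH4: φ = +54.91250°, λ = -70.28267°
WX3: φ = +54.69217°, λ = -70.02150°
Δφ = -0.2203°,  Δλ = 0.2612°
a = sin²(Δφ/2) + cos φ₁ cos φ₂ sin²(Δλ/2) = 0.000005
c = 2·arcsin(√a) = 0.004657 rad = 0.2668°
d = R·c = 6356.8 × 0.004657 = 29.6 km

29.6 km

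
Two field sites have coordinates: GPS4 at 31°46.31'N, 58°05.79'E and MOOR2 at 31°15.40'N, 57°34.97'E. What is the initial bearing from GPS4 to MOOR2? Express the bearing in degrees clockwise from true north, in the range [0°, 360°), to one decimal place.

GPS4: φ = +31.77183°, λ = +58.09650°
MOOR2: φ = +31.25667°, λ = +57.58283°
Δλ = -0.5137°
y = sin Δλ · cos φ₂ = -0.007664
x = cos φ₁ sin φ₂ − sin φ₁ cos φ₂ cos Δλ = -0.008973
θ = atan2(y, x) = -139.5000° → 220.5000° (mod 360°)

220.5°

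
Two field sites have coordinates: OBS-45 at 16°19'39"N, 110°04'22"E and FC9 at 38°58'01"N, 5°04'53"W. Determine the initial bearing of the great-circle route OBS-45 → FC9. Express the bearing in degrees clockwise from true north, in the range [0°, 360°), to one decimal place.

314.7°

OBS-45: φ = +16.32750°, λ = +110.07278°
FC9: φ = +38.96694°, λ = -5.08139°
Δλ = -115.1542°
y = sin Δλ · cos φ₂ = -0.703776
x = cos φ₁ sin φ₂ − sin φ₁ cos φ₂ cos Δλ = 0.696418
θ = atan2(y, x) = -45.3011° → 314.6989° (mod 360°)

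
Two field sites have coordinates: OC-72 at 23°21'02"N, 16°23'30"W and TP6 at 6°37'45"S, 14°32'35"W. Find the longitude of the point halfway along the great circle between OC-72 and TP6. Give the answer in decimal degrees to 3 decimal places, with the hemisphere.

OC-72: φ = +23.35056°, λ = -16.39167°
TP6: φ = -6.62917°, λ = -14.54306°
Bx = cos φ₂ cos Δλ = 0.992797,  By = cos φ₂ sin Δλ = 0.032043
φₘ = atan2(sin φ₁ + sin φ₂, √((cos φ₁ + Bx)² + By²)) = 8.36177°
λₘ = λ₁ + atan2(By, cos φ₁ + Bx) = -15.43099°

15.431°W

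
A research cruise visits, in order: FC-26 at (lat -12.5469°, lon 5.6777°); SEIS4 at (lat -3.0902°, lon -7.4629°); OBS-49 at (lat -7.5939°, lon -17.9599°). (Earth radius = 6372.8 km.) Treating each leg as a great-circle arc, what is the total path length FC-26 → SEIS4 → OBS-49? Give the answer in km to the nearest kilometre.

FC-26→SEIS4: c = 0.280606 rad, d = 1788.25 km
SEIS4→OBS-49: c = 0.198580 rad, d = 1265.51 km
Total = 1788.25 + 1265.51 = 3053.76 km

3054 km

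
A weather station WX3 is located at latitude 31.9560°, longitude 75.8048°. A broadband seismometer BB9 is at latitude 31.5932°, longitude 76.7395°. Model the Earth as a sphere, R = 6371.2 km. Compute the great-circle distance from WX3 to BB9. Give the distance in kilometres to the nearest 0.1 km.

Δφ = -0.3628°,  Δλ = 0.9347°
a = sin²(Δφ/2) + cos φ₁ cos φ₂ sin²(Δλ/2) = 0.000058
c = 2·arcsin(√a) = 0.015246 rad = 0.8735°
d = R·c = 6371.2 × 0.015246 = 97.1 km

97.1 km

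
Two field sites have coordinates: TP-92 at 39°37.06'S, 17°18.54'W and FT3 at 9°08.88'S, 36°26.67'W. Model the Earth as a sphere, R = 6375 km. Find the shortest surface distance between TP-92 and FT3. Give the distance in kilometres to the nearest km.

3886 km

TP-92: φ = -39.61767°, λ = -17.30900°
FT3: φ = -9.14800°, λ = -36.44450°
Δφ = 30.4697°,  Δλ = -19.1355°
a = sin²(Δφ/2) + cos φ₁ cos φ₂ sin²(Δλ/2) = 0.090062
c = 2·arcsin(√a) = 0.609602 rad = 34.9276°
d = R·c = 6375 × 0.609602 = 3886.2 km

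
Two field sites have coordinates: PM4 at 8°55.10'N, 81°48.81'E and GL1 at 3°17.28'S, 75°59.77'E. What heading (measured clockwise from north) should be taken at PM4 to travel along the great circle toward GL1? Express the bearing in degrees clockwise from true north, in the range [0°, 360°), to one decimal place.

PM4: φ = +8.91833°, λ = +81.81350°
GL1: φ = -3.28800°, λ = +75.99617°
Δλ = -5.8173°
y = sin Δλ · cos φ₂ = -0.101190
x = cos φ₁ sin φ₂ − sin φ₁ cos φ₂ cos Δλ = -0.210636
θ = atan2(y, x) = -154.3402° → 205.6598° (mod 360°)

205.7°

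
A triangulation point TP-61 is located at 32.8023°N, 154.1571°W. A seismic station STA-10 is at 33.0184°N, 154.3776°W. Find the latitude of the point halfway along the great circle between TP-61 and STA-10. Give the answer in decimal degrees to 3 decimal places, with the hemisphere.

Bx = cos φ₂ cos Δλ = 0.838489,  By = cos φ₂ sin Δλ = -0.003227
φₘ = atan2(sin φ₁ + sin φ₂, √((cos φ₁ + Bx)² + By²)) = 32.91040°
λₘ = λ₁ + atan2(By, cos φ₁ + Bx) = -154.26722°

32.910°N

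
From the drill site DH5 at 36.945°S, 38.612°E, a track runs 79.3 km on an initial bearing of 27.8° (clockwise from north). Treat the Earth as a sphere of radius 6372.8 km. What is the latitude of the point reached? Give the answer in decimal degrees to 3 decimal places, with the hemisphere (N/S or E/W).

δ = d/R = 79.3/6372.8 = 0.012444 rad
φ₂ = arcsin(sin φ₁ cos δ + cos φ₁ sin δ cos θ)
   = arcsin(-0.60105·0.99992 + 0.79921·0.01244·0.88458) = -36.31361°
λ₂ = λ₁ + atan2(sin θ sin δ cos φ₁, cos δ − sin φ₁ sin φ₂) = 39.02465°

36.314°S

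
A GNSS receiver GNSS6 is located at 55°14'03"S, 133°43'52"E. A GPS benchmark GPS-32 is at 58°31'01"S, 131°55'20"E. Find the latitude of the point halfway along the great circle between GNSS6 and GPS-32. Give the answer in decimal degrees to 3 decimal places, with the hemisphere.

GNSS6: φ = -55.23417°, λ = +133.73111°
GPS-32: φ = -58.51694°, λ = +131.92222°
Bx = cos φ₂ cos Δλ = 0.521986,  By = cos φ₂ sin Δλ = -0.016485
φₘ = atan2(sin φ₁ + sin φ₂, √((cos φ₁ + Bx)² + By²)) = -56.87882°
λₘ = λ₁ + atan2(By, cos φ₁ + Bx) = 132.86639°

56.879°S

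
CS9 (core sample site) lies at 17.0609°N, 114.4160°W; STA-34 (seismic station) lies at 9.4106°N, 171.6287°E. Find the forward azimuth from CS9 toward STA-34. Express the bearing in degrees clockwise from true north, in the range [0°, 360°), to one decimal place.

274.6°

Δλ = -73.9553°
y = sin Δλ · cos φ₂ = -0.948113
x = cos φ₁ sin φ₂ − sin φ₁ cos φ₂ cos Δλ = 0.076316
θ = atan2(y, x) = -85.3981° → 274.6019° (mod 360°)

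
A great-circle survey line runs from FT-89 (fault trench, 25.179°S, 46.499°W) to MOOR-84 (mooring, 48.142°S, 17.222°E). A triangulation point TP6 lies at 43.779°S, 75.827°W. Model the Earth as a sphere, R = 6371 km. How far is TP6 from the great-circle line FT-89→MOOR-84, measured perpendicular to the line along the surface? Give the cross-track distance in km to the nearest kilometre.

δ₁₃ = central angle FT-89→TP6 = 0.527594 rad  (haversine)
θ₁₃ = bearing FT-89→TP6 = 224.623°,  θ₁₂ = bearing FT-89→MOOR-84 = 132.504°
dₓₜ = R·arcsin(sin δ₁₃ · sin(θ₁₃ − θ₁₂)) = 6371·arcsin(0.50346·sin(92.119°)) = 3358.764 km
|dₓₜ| = 3358.764 km

3359 km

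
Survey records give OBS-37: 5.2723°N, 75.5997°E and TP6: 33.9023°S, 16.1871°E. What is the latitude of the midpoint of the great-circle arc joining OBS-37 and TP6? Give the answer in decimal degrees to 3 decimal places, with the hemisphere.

Bx = cos φ₂ cos Δλ = 0.422342,  By = cos φ₂ sin Δλ = -0.714500
φₘ = atan2(sin φ₁ + sin φ₂, √((cos φ₁ + Bx)² + By²)) = -16.35129°
λₘ = λ₁ + atan2(By, cos φ₁ + Bx) = 48.85894°

16.351°S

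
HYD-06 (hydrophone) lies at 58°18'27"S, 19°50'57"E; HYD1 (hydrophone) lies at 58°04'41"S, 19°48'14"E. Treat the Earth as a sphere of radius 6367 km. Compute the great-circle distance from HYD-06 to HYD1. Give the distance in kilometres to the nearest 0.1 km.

25.6 km

HYD-06: φ = -58.30750°, λ = +19.84917°
HYD1: φ = -58.07806°, λ = +19.80389°
Δφ = 0.2294°,  Δλ = -0.0453°
a = sin²(Δφ/2) + cos φ₁ cos φ₂ sin²(Δλ/2) = 0.000004
c = 2·arcsin(√a) = 0.004026 rad = 0.2307°
d = R·c = 6367 × 0.004026 = 25.6 km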